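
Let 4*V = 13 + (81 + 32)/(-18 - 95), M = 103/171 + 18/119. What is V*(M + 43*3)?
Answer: 2640356/6783 ≈ 389.26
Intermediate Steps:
M = 15335/20349 (M = 103*(1/171) + 18*(1/119) = 103/171 + 18/119 = 15335/20349 ≈ 0.75360)
V = 3 (V = (13 + (81 + 32)/(-18 - 95))/4 = (13 + 113/(-113))/4 = (13 + 113*(-1/113))/4 = (13 - 1)/4 = (¼)*12 = 3)
V*(M + 43*3) = 3*(15335/20349 + 43*3) = 3*(15335/20349 + 129) = 3*(2640356/20349) = 2640356/6783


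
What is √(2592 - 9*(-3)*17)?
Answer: 3*√339 ≈ 55.236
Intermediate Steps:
√(2592 - 9*(-3)*17) = √(2592 + 27*17) = √(2592 + 459) = √3051 = 3*√339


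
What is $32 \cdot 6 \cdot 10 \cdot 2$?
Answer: $3840$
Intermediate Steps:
$32 \cdot 6 \cdot 10 \cdot 2 = 32 \cdot 60 \cdot 2 = 1920 \cdot 2 = 3840$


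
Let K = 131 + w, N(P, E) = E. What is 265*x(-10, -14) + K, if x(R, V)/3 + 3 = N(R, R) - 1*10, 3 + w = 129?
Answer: -18028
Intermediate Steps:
w = 126 (w = -3 + 129 = 126)
x(R, V) = -39 + 3*R (x(R, V) = -9 + 3*(R - 1*10) = -9 + 3*(R - 10) = -9 + 3*(-10 + R) = -9 + (-30 + 3*R) = -39 + 3*R)
K = 257 (K = 131 + 126 = 257)
265*x(-10, -14) + K = 265*(-39 + 3*(-10)) + 257 = 265*(-39 - 30) + 257 = 265*(-69) + 257 = -18285 + 257 = -18028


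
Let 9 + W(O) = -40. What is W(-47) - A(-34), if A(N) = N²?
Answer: -1205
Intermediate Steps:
W(O) = -49 (W(O) = -9 - 40 = -49)
W(-47) - A(-34) = -49 - 1*(-34)² = -49 - 1*1156 = -49 - 1156 = -1205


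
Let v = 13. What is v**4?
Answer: 28561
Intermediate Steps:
v**4 = 13**4 = 28561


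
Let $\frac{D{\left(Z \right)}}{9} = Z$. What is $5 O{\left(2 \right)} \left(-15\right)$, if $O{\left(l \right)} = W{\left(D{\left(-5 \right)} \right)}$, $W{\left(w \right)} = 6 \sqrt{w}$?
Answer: $- 1350 i \sqrt{5} \approx - 3018.7 i$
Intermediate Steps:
$D{\left(Z \right)} = 9 Z$
$O{\left(l \right)} = 18 i \sqrt{5}$ ($O{\left(l \right)} = 6 \sqrt{9 \left(-5\right)} = 6 \sqrt{-45} = 6 \cdot 3 i \sqrt{5} = 18 i \sqrt{5}$)
$5 O{\left(2 \right)} \left(-15\right) = 5 \cdot 18 i \sqrt{5} \left(-15\right) = 90 i \sqrt{5} \left(-15\right) = - 1350 i \sqrt{5}$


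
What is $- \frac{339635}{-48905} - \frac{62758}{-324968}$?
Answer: $\frac{11343968667}{1589256004} \approx 7.1379$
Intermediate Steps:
$- \frac{339635}{-48905} - \frac{62758}{-324968} = \left(-339635\right) \left(- \frac{1}{48905}\right) - - \frac{31379}{162484} = \frac{67927}{9781} + \frac{31379}{162484} = \frac{11343968667}{1589256004}$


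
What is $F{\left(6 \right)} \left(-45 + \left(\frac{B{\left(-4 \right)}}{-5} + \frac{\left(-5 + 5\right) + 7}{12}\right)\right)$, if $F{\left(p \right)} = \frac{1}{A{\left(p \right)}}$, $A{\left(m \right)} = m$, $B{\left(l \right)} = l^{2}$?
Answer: $- \frac{2857}{360} \approx -7.9361$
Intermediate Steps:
$F{\left(p \right)} = \frac{1}{p}$
$F{\left(6 \right)} \left(-45 + \left(\frac{B{\left(-4 \right)}}{-5} + \frac{\left(-5 + 5\right) + 7}{12}\right)\right) = \frac{-45 + \left(\frac{\left(-4\right)^{2}}{-5} + \frac{\left(-5 + 5\right) + 7}{12}\right)}{6} = \frac{-45 + \left(16 \left(- \frac{1}{5}\right) + \left(0 + 7\right) \frac{1}{12}\right)}{6} = \frac{-45 + \left(- \frac{16}{5} + 7 \cdot \frac{1}{12}\right)}{6} = \frac{-45 + \left(- \frac{16}{5} + \frac{7}{12}\right)}{6} = \frac{-45 - \frac{157}{60}}{6} = \frac{1}{6} \left(- \frac{2857}{60}\right) = - \frac{2857}{360}$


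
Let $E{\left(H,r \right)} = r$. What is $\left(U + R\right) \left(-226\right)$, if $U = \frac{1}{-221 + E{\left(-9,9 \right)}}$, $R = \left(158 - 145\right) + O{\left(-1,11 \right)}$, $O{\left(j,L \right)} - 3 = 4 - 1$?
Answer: $- \frac{455051}{106} \approx -4292.9$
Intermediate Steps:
$O{\left(j,L \right)} = 6$ ($O{\left(j,L \right)} = 3 + \left(4 - 1\right) = 3 + 3 = 6$)
$R = 19$ ($R = \left(158 - 145\right) + 6 = 13 + 6 = 19$)
$U = - \frac{1}{212}$ ($U = \frac{1}{-221 + 9} = \frac{1}{-212} = - \frac{1}{212} \approx -0.004717$)
$\left(U + R\right) \left(-226\right) = \left(- \frac{1}{212} + 19\right) \left(-226\right) = \frac{4027}{212} \left(-226\right) = - \frac{455051}{106}$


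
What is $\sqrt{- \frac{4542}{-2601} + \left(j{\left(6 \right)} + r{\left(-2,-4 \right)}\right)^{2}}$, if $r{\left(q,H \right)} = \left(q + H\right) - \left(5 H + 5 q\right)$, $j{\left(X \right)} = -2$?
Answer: $\frac{\sqrt{1263426}}{51} \approx 22.04$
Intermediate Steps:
$r{\left(q,H \right)} = - 4 H - 4 q$ ($r{\left(q,H \right)} = \left(H + q\right) - \left(5 H + 5 q\right) = - 4 H - 4 q$)
$\sqrt{- \frac{4542}{-2601} + \left(j{\left(6 \right)} + r{\left(-2,-4 \right)}\right)^{2}} = \sqrt{- \frac{4542}{-2601} + \left(-2 - -24\right)^{2}} = \sqrt{\left(-4542\right) \left(- \frac{1}{2601}\right) + \left(-2 + \left(16 + 8\right)\right)^{2}} = \sqrt{\frac{1514}{867} + \left(-2 + 24\right)^{2}} = \sqrt{\frac{1514}{867} + 22^{2}} = \sqrt{\frac{1514}{867} + 484} = \sqrt{\frac{421142}{867}} = \frac{\sqrt{1263426}}{51}$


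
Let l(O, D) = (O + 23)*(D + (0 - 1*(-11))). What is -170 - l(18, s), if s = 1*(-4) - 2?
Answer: -375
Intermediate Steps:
s = -6 (s = -4 - 2 = -6)
l(O, D) = (11 + D)*(23 + O) (l(O, D) = (23 + O)*(D + (0 + 11)) = (23 + O)*(D + 11) = (23 + O)*(11 + D) = (11 + D)*(23 + O))
-170 - l(18, s) = -170 - (253 + 11*18 + 23*(-6) - 6*18) = -170 - (253 + 198 - 138 - 108) = -170 - 1*205 = -170 - 205 = -375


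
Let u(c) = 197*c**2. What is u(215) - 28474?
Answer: 9077851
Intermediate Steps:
u(215) - 28474 = 197*215**2 - 28474 = 197*46225 - 28474 = 9106325 - 28474 = 9077851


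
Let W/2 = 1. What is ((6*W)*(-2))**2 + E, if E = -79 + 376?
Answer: 873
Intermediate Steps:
W = 2 (W = 2*1 = 2)
E = 297
((6*W)*(-2))**2 + E = ((6*2)*(-2))**2 + 297 = (12*(-2))**2 + 297 = (-24)**2 + 297 = 576 + 297 = 873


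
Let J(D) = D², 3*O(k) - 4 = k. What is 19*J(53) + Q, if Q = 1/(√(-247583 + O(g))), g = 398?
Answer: 53371 - I*√247449/247449 ≈ 53371.0 - 0.0020103*I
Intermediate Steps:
O(k) = 4/3 + k/3
Q = -I*√247449/247449 (Q = 1/(√(-247583 + (4/3 + (⅓)*398))) = 1/(√(-247583 + (4/3 + 398/3))) = 1/(√(-247583 + 134)) = 1/(√(-247449)) = 1/(I*√247449) = -I*√247449/247449 ≈ -0.0020103*I)
19*J(53) + Q = 19*53² - I*√247449/247449 = 19*2809 - I*√247449/247449 = 53371 - I*√247449/247449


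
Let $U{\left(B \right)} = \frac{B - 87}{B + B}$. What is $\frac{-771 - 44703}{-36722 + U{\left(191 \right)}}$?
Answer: $\frac{1447589}{1168975} \approx 1.2383$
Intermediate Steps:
$U{\left(B \right)} = \frac{-87 + B}{2 B}$
$\frac{-771 - 44703}{-36722 + U{\left(191 \right)}} = \frac{-771 - 44703}{-36722 + \frac{-87 + 191}{2 \cdot 191}} = - \frac{45474}{-36722 + \frac{1}{2} \cdot \frac{1}{191} \cdot 104} = - \frac{45474}{-36722 + \frac{52}{191}} = - \frac{45474}{- \frac{7013850}{191}} = \left(-45474\right) \left(- \frac{191}{7013850}\right) = \frac{1447589}{1168975}$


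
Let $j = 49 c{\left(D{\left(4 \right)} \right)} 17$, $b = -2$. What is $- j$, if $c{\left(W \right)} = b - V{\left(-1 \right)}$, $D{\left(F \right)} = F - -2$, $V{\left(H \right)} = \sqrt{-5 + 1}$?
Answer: $1666 + 1666 i \approx 1666.0 + 1666.0 i$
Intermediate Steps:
$V{\left(H \right)} = 2 i$ ($V{\left(H \right)} = \sqrt{-4} = 2 i$)
$D{\left(F \right)} = 2 + F$ ($D{\left(F \right)} = F + 2 = 2 + F$)
$c{\left(W \right)} = -2 - 2 i$
$j = -1666 - 1666 i$ ($j = 49 \left(-2 - 2 i\right) 17 = \left(-98 - 98 i\right) 17 = -1666 - 1666 i \approx -1666.0 - 1666.0 i$)
$- j = - (-1666 - 1666 i) = 1666 + 1666 i$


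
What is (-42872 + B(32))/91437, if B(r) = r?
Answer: -14280/30479 ≈ -0.46852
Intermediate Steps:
(-42872 + B(32))/91437 = (-42872 + 32)/91437 = -42840*1/91437 = -14280/30479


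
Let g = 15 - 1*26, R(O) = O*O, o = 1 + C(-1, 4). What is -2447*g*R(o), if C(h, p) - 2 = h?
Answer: 107668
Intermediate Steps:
C(h, p) = 2 + h
o = 2 (o = 1 + (2 - 1) = 1 + 1 = 2)
R(O) = O²
g = -11 (g = 15 - 26 = -11)
-2447*g*R(o) = -(-26917)*2² = -(-26917)*4 = -2447*(-44) = 107668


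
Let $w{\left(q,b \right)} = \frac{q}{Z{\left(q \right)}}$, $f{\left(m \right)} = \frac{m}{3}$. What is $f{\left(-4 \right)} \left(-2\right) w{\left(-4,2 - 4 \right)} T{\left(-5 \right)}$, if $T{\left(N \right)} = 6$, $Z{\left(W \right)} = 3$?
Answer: $- \frac{64}{3} \approx -21.333$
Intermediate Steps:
$f{\left(m \right)} = \frac{m}{3}$ ($f{\left(m \right)} = m \frac{1}{3} = \frac{m}{3}$)
$w{\left(q,b \right)} = \frac{q}{3}$
$f{\left(-4 \right)} \left(-2\right) w{\left(-4,2 - 4 \right)} T{\left(-5 \right)} = \frac{1}{3} \left(-4\right) \left(-2\right) \frac{1}{3} \left(-4\right) 6 = \left(- \frac{4}{3}\right) \left(-2\right) \left(\left(- \frac{4}{3}\right) 6\right) = \frac{8}{3} \left(-8\right) = - \frac{64}{3}$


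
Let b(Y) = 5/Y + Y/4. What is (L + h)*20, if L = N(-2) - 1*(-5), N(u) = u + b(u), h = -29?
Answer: -580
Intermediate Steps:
b(Y) = 5/Y + Y/4 (b(Y) = 5/Y + Y*(1/4) = 5/Y + Y/4)
N(u) = 5/u + 5*u/4 (N(u) = u + (5/u + u/4) = 5/u + 5*u/4)
L = 0 (L = (5/(-2) + (5/4)*(-2)) - 1*(-5) = (5*(-1/2) - 5/2) + 5 = (-5/2 - 5/2) + 5 = -5 + 5 = 0)
(L + h)*20 = (0 - 29)*20 = -29*20 = -580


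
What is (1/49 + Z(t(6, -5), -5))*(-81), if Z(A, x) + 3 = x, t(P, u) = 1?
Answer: 31671/49 ≈ 646.35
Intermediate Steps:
Z(A, x) = -3 + x
(1/49 + Z(t(6, -5), -5))*(-81) = (1/49 + (-3 - 5))*(-81) = (1/49 - 8)*(-81) = -391/49*(-81) = 31671/49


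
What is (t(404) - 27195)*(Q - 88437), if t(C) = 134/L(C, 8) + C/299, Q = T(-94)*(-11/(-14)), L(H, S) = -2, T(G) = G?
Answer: 5050123083984/2093 ≈ 2.4129e+9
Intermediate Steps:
Q = -517/7 (Q = -(-1034)/(-14) = -(-1034)*(-1)/14 = -94*11/14 = -517/7 ≈ -73.857)
t(C) = -67 + C/299 (t(C) = 134/(-2) + C/299 = 134*(-½) + C*(1/299) = -67 + C/299)
(t(404) - 27195)*(Q - 88437) = ((-67 + (1/299)*404) - 27195)*(-517/7 - 88437) = ((-67 + 404/299) - 27195)*(-619576/7) = (-19629/299 - 27195)*(-619576/7) = -8150934/299*(-619576/7) = 5050123083984/2093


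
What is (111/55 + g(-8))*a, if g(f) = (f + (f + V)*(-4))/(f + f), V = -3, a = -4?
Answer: 51/55 ≈ 0.92727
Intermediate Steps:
g(f) = (12 - 3*f)/(2*f) (g(f) = (f + (f - 3)*(-4))/(f + f) = (f + (-3 + f)*(-4))/((2*f)) = (f + (12 - 4*f))*(1/(2*f)) = (12 - 3*f)*(1/(2*f)) = (12 - 3*f)/(2*f))
(111/55 + g(-8))*a = (111/55 + (-3/2 + 6/(-8)))*(-4) = (111*(1/55) + (-3/2 + 6*(-1/8)))*(-4) = (111/55 + (-3/2 - 3/4))*(-4) = (111/55 - 9/4)*(-4) = -51/220*(-4) = 51/55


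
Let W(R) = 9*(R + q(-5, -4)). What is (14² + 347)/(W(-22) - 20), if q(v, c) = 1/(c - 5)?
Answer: -181/73 ≈ -2.4795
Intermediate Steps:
q(v, c) = 1/(-5 + c)
W(R) = -1 + 9*R (W(R) = 9*(R + 1/(-5 - 4)) = 9*(R + 1/(-9)) = 9*(R - ⅑) = 9*(-⅑ + R) = -1 + 9*R)
(14² + 347)/(W(-22) - 20) = (14² + 347)/((-1 + 9*(-22)) - 20) = (196 + 347)/((-1 - 198) - 20) = 543/(-199 - 20) = 543/(-219) = 543*(-1/219) = -181/73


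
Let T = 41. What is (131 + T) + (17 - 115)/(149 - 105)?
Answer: 3735/22 ≈ 169.77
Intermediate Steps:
(131 + T) + (17 - 115)/(149 - 105) = (131 + 41) + (17 - 115)/(149 - 105) = 172 - 98/44 = 172 - 98*1/44 = 172 - 49/22 = 3735/22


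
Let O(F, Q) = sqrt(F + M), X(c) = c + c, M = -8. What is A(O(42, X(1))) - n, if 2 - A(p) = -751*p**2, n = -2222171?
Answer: 2247707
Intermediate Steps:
X(c) = 2*c
O(F, Q) = sqrt(-8 + F) (O(F, Q) = sqrt(F - 8) = sqrt(-8 + F))
A(p) = 2 + 751*p**2 (A(p) = 2 - (-751)*p**2 = 2 + 751*p**2)
A(O(42, X(1))) - n = (2 + 751*(sqrt(-8 + 42))**2) - 1*(-2222171) = (2 + 751*(sqrt(34))**2) + 2222171 = (2 + 751*34) + 2222171 = (2 + 25534) + 2222171 = 25536 + 2222171 = 2247707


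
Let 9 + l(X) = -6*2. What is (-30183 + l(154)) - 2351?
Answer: -32555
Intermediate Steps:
l(X) = -21 (l(X) = -9 - 6*2 = -9 - 12 = -21)
(-30183 + l(154)) - 2351 = (-30183 - 21) - 2351 = -30204 - 2351 = -32555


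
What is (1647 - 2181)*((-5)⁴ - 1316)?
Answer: 368994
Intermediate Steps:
(1647 - 2181)*((-5)⁴ - 1316) = -534*(625 - 1316) = -534*(-691) = 368994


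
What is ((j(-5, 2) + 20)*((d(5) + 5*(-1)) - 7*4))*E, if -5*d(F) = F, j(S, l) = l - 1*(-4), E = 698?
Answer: -617032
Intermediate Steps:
j(S, l) = 4 + l (j(S, l) = l + 4 = 4 + l)
d(F) = -F/5
((j(-5, 2) + 20)*((d(5) + 5*(-1)) - 7*4))*E = (((4 + 2) + 20)*((-⅕*5 + 5*(-1)) - 7*4))*698 = ((6 + 20)*((-1 - 5) - 28))*698 = (26*(-6 - 28))*698 = (26*(-34))*698 = -884*698 = -617032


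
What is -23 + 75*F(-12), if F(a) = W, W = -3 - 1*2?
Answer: -398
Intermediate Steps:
W = -5 (W = -3 - 2 = -5)
F(a) = -5
-23 + 75*F(-12) = -23 + 75*(-5) = -23 - 375 = -398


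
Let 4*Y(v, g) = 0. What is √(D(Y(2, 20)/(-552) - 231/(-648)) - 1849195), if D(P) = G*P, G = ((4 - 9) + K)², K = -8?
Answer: I*√2396478642/36 ≈ 1359.8*I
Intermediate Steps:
Y(v, g) = 0 (Y(v, g) = (¼)*0 = 0)
G = 169 (G = ((4 - 9) - 8)² = (-5 - 8)² = (-13)² = 169)
D(P) = 169*P
√(D(Y(2, 20)/(-552) - 231/(-648)) - 1849195) = √(169*(0/(-552) - 231/(-648)) - 1849195) = √(169*(0*(-1/552) - 231*(-1/648)) - 1849195) = √(169*(0 + 77/216) - 1849195) = √(169*(77/216) - 1849195) = √(13013/216 - 1849195) = √(-399413107/216) = I*√2396478642/36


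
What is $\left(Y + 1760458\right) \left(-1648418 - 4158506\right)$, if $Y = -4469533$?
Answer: $15731392635300$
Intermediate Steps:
$\left(Y + 1760458\right) \left(-1648418 - 4158506\right) = \left(-4469533 + 1760458\right) \left(-1648418 - 4158506\right) = \left(-2709075\right) \left(-5806924\right) = 15731392635300$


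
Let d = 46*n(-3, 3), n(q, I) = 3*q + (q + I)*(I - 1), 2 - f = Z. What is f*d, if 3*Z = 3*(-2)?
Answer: -1656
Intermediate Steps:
Z = -2 (Z = (3*(-2))/3 = (1/3)*(-6) = -2)
f = 4 (f = 2 - 1*(-2) = 2 + 2 = 4)
n(q, I) = 3*q + (-1 + I)*(I + q) (n(q, I) = 3*q + (I + q)*(-1 + I) = 3*q + (-1 + I)*(I + q))
d = -414 (d = 46*(3**2 - 1*3 + 2*(-3) + 3*(-3)) = 46*(9 - 3 - 6 - 9) = 46*(-9) = -414)
f*d = 4*(-414) = -1656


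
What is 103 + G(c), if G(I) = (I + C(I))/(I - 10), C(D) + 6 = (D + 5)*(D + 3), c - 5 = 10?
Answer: 884/5 ≈ 176.80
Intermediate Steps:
c = 15 (c = 5 + 10 = 15)
C(D) = -6 + (3 + D)*(5 + D) (C(D) = -6 + (D + 5)*(D + 3) = -6 + (5 + D)*(3 + D) = -6 + (3 + D)*(5 + D))
G(I) = (9 + I² + 9*I)/(-10 + I) (G(I) = (I + (9 + I² + 8*I))/(I - 10) = (9 + I² + 9*I)/(-10 + I))
103 + G(c) = 103 + (9 + 15² + 9*15)/(-10 + 15) = 103 + (9 + 225 + 135)/5 = 103 + (⅕)*369 = 103 + 369/5 = 884/5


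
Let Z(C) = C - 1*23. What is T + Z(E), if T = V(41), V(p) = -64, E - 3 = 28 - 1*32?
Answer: -88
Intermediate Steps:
E = -1 (E = 3 + (28 - 1*32) = 3 + (28 - 32) = 3 - 4 = -1)
T = -64
Z(C) = -23 + C (Z(C) = C - 23 = -23 + C)
T + Z(E) = -64 + (-23 - 1) = -64 - 24 = -88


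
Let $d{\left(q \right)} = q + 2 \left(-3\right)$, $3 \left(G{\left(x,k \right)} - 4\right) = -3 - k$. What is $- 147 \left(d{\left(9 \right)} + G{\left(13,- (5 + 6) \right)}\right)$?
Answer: $-1421$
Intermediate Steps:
$G{\left(x,k \right)} = 3 - \frac{k}{3}$ ($G{\left(x,k \right)} = 4 + \frac{-3 - k}{3} = 4 - \left(1 + \frac{k}{3}\right) = 3 - \frac{k}{3}$)
$d{\left(q \right)} = -6 + q$ ($d{\left(q \right)} = q - 6 = -6 + q$)
$- 147 \left(d{\left(9 \right)} + G{\left(13,- (5 + 6) \right)}\right) = - 147 \left(\left(-6 + 9\right) - \left(-3 + \frac{\left(-1\right) \left(5 + 6\right)}{3}\right)\right) = - 147 \left(3 - \left(-3 + \frac{\left(-1\right) 11}{3}\right)\right) = - 147 \left(3 + \left(3 - - \frac{11}{3}\right)\right) = - 147 \left(3 + \left(3 + \frac{11}{3}\right)\right) = - 147 \left(3 + \frac{20}{3}\right) = \left(-147\right) \frac{29}{3} = -1421$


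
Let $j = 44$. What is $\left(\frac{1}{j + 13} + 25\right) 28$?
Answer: $\frac{39928}{57} \approx 700.49$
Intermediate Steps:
$\left(\frac{1}{j + 13} + 25\right) 28 = \left(\frac{1}{44 + 13} + 25\right) 28 = \left(\frac{1}{57} + 25\right) 28 = \frac{1426}{57} \cdot 28 = \frac{39928}{57}$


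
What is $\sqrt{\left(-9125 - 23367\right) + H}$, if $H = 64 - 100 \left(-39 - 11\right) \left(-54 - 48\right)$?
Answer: $2 i \sqrt{135607} \approx 736.5 i$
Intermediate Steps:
$H = -509936$ ($H = 64 - 100 \left(\left(-50\right) \left(-102\right)\right) = 64 - 510000 = -509936$)
$\sqrt{\left(-9125 - 23367\right) + H} = \sqrt{\left(-9125 - 23367\right) - 509936} = \sqrt{-32492 - 509936} = \sqrt{-542428} = 2 i \sqrt{135607}$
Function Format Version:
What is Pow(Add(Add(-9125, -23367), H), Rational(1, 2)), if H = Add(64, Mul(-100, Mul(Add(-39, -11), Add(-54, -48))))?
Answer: Mul(2, I, Pow(135607, Rational(1, 2))) ≈ Mul(736.50, I)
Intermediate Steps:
H = -509936 (H = Add(64, Mul(-100, Mul(-50, -102))) = Add(64, Mul(-100, 5100)) = Add(64, -510000) = -509936)
Pow(Add(Add(-9125, -23367), H), Rational(1, 2)) = Pow(Add(Add(-9125, -23367), -509936), Rational(1, 2)) = Pow(Add(-32492, -509936), Rational(1, 2)) = Pow(-542428, Rational(1, 2)) = Mul(2, I, Pow(135607, Rational(1, 2)))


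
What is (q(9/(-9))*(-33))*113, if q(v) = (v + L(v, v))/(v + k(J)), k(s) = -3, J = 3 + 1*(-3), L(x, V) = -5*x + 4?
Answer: 7458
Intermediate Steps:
L(x, V) = 4 - 5*x
J = 0 (J = 3 - 3 = 0)
q(v) = (4 - 4*v)/(-3 + v) (q(v) = (v + (4 - 5*v))/(v - 3) = (4 - 4*v)/(-3 + v))
(q(9/(-9))*(-33))*113 = ((4*(1 - 9/(-9))/(-3 + 9/(-9)))*(-33))*113 = ((4*(1 - 9*(-1)/9)/(-3 + 9*(-⅑)))*(-33))*113 = ((4*(1 - 1*(-1))/(-3 - 1))*(-33))*113 = ((4*(1 + 1)/(-4))*(-33))*113 = ((4*(-¼)*2)*(-33))*113 = -2*(-33)*113 = 66*113 = 7458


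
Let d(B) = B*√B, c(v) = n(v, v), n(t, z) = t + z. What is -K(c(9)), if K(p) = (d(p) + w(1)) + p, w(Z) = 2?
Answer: -20 - 54*√2 ≈ -96.368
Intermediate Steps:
c(v) = 2*v (c(v) = v + v = 2*v)
d(B) = B^(3/2)
K(p) = 2 + p + p^(3/2) (K(p) = (p^(3/2) + 2) + p = (2 + p^(3/2)) + p = 2 + p + p^(3/2))
-K(c(9)) = -(2 + 2*9 + (2*9)^(3/2)) = -(2 + 18 + 18^(3/2)) = -(2 + 18 + 54*√2) = -(20 + 54*√2) = -20 - 54*√2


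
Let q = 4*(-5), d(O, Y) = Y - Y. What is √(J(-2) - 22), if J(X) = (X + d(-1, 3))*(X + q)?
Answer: √22 ≈ 4.6904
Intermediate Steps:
d(O, Y) = 0
q = -20
J(X) = X*(-20 + X) (J(X) = (X + 0)*(X - 20) = X*(-20 + X))
√(J(-2) - 22) = √(-2*(-20 - 2) - 22) = √(-2*(-22) - 22) = √(44 - 22) = √22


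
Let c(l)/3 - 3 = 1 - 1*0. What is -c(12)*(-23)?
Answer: 276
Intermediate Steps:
c(l) = 12 (c(l) = 9 + 3*(1 - 1*0) = 9 + 3*(1 + 0) = 9 + 3*1 = 9 + 3 = 12)
-c(12)*(-23) = -12*(-23) = -1*(-276) = 276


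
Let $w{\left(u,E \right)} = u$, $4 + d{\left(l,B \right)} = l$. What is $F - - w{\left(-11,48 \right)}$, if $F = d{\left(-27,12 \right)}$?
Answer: $-42$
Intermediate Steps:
$d{\left(l,B \right)} = -4 + l$
$F = -31$ ($F = -4 - 27 = -31$)
$F - - w{\left(-11,48 \right)} = -31 - \left(-1\right) \left(-11\right) = -31 - 11 = -42$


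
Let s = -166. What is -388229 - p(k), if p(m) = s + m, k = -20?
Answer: -388043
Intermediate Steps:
p(m) = -166 + m
-388229 - p(k) = -388229 - (-166 - 20) = -388229 - 1*(-186) = -388229 + 186 = -388043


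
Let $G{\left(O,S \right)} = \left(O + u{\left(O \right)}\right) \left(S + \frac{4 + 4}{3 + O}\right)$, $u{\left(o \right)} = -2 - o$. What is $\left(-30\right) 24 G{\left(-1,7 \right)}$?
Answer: $15840$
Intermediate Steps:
$G{\left(O,S \right)} = - \frac{16}{3 + O} - 2 S$ ($G{\left(O,S \right)} = \left(O - \left(2 + O\right)\right) \left(S + \frac{4 + 4}{3 + O}\right) = - 2 \left(S + \frac{8}{3 + O}\right) = - \frac{16}{3 + O} - 2 S$)
$\left(-30\right) 24 G{\left(-1,7 \right)} = \left(-30\right) 24 \frac{2 \left(-8 - 21 - \left(-1\right) 7\right)}{3 - 1} = - 720 \frac{2 \left(-8 - 21 + 7\right)}{2} = - 720 \cdot 2 \cdot \frac{1}{2} \left(-22\right) = \left(-720\right) \left(-22\right) = 15840$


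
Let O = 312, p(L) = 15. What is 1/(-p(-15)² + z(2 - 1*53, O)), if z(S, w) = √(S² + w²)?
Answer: 5/1096 + √11105/16440 ≈ 0.010972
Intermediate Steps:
1/(-p(-15)² + z(2 - 1*53, O)) = 1/(-1*15² + √((2 - 1*53)² + 312²)) = 1/(-1*225 + √((2 - 53)² + 97344)) = 1/(-225 + √((-51)² + 97344)) = 1/(-225 + √(2601 + 97344)) = 1/(-225 + √99945) = 1/(-225 + 3*√11105)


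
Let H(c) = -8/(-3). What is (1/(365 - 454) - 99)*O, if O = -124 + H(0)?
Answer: 3207568/267 ≈ 12013.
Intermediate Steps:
H(c) = 8/3 (H(c) = -8*(-1/3) = 8/3)
O = -364/3 (O = -124 + 8/3 = -364/3 ≈ -121.33)
(1/(365 - 454) - 99)*O = (1/(365 - 454) - 99)*(-364/3) = (1/(-89) - 99)*(-364/3) = (-1/89 - 99)*(-364/3) = -8812/89*(-364/3) = 3207568/267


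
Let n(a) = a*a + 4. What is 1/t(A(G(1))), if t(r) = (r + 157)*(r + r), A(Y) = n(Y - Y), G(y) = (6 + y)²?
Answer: 1/1288 ≈ 0.00077640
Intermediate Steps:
n(a) = 4 + a² (n(a) = a² + 4 = 4 + a²)
A(Y) = 4 (A(Y) = 4 + (Y - Y)² = 4 + 0² = 4 + 0 = 4)
t(r) = 2*r*(157 + r) (t(r) = (157 + r)*(2*r) = 2*r*(157 + r))
1/t(A(G(1))) = 1/(2*4*(157 + 4)) = 1/(2*4*161) = 1/1288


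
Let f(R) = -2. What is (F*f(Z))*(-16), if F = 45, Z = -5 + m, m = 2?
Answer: 1440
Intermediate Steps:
Z = -3 (Z = -5 + 2 = -3)
(F*f(Z))*(-16) = (45*(-2))*(-16) = -90*(-16) = 1440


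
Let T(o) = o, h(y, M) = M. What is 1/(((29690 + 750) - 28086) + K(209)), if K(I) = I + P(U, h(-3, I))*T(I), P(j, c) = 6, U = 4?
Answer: 1/3817 ≈ 0.00026199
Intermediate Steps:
K(I) = 7*I (K(I) = I + 6*I = 7*I)
1/(((29690 + 750) - 28086) + K(209)) = 1/(((29690 + 750) - 28086) + 7*209) = 1/((30440 - 28086) + 1463) = 1/(2354 + 1463) = 1/3817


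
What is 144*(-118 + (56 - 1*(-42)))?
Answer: -2880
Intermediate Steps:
144*(-118 + (56 - 1*(-42))) = 144*(-118 + (56 + 42)) = 144*(-118 + 98) = 144*(-20) = -2880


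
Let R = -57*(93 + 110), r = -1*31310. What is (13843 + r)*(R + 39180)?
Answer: -482246403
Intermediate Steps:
r = -31310
R = -11571 (R = -57*203 = -11571)
(13843 + r)*(R + 39180) = (13843 - 31310)*(-11571 + 39180) = -17467*27609 = -482246403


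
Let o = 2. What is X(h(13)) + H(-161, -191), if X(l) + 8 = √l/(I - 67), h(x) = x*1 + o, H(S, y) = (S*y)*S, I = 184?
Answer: -4950919 + √15/117 ≈ -4.9509e+6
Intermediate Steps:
H(S, y) = y*S²
h(x) = 2 + x (h(x) = x*1 + 2 = x + 2 = 2 + x)
X(l) = -8 + √l/117 (X(l) = -8 + √l/(184 - 67) = -8 + √l/117)
X(h(13)) + H(-161, -191) = (-8 + √(2 + 13)/117) - 191*(-161)² = (-8 + √15/117) - 191*25921 = (-8 + √15/117) - 4950911 = -4950919 + √15/117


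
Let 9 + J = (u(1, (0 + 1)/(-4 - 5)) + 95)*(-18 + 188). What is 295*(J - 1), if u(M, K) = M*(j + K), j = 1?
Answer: 43252900/9 ≈ 4.8059e+6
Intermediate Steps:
u(M, K) = M*(1 + K)
J = 146629/9 (J = -9 + (1*(1 + (0 + 1)/(-4 - 5)) + 95)*(-18 + 188) = -9 + (1*(1 + 1/(-9)) + 95)*170 = -9 + (1*(1 + 1*(-⅑)) + 95)*170 = -9 + (1*(1 - ⅑) + 95)*170 = -9 + (1*(8/9) + 95)*170 = -9 + (8/9 + 95)*170 = -9 + (863/9)*170 = -9 + 146710/9 = 146629/9 ≈ 16292.)
295*(J - 1) = 295*(146629/9 - 1) = 295*(146620/9) = 43252900/9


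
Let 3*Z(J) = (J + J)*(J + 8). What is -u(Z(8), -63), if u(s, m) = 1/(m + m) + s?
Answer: -10751/126 ≈ -85.325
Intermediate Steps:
Z(J) = 2*J*(8 + J)/3 (Z(J) = ((J + J)*(J + 8))/3 = ((2*J)*(8 + J))/3 = (2*J*(8 + J))/3 = 2*J*(8 + J)/3)
u(s, m) = s + 1/(2*m) (u(s, m) = 1/(2*m) + s = s + 1/(2*m))
-u(Z(8), -63) = -((2/3)*8*(8 + 8) + (1/2)/(-63)) = -((2/3)*8*16 + (1/2)*(-1/63)) = -(256/3 - 1/126) = -1*10751/126 = -10751/126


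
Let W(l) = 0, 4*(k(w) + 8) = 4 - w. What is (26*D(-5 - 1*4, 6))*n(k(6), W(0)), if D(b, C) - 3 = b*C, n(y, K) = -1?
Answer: 1326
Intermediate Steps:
k(w) = -7 - w/4 (k(w) = -8 + (4 - w)/4 = -8 + (1 - w/4) = -7 - w/4)
D(b, C) = 3 + C*b (D(b, C) = 3 + b*C = 3 + C*b)
(26*D(-5 - 1*4, 6))*n(k(6), W(0)) = (26*(3 + 6*(-5 - 1*4)))*(-1) = (26*(3 + 6*(-5 - 4)))*(-1) = (26*(3 + 6*(-9)))*(-1) = (26*(3 - 54))*(-1) = (26*(-51))*(-1) = -1326*(-1) = 1326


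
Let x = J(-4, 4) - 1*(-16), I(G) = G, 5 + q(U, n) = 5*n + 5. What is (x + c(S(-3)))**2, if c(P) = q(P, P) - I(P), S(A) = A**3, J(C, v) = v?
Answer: 7744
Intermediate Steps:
q(U, n) = 5*n (q(U, n) = -5 + (5*n + 5) = -5 + (5 + 5*n) = 5*n)
c(P) = 4*P (c(P) = 5*P - P = 4*P)
x = 20 (x = 4 - 1*(-16) = 4 + 16 = 20)
(x + c(S(-3)))**2 = (20 + 4*(-3)**3)**2 = (20 + 4*(-27))**2 = (20 - 108)**2 = (-88)**2 = 7744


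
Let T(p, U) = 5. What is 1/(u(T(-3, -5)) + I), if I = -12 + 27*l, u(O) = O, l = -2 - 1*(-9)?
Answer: 1/182 ≈ 0.0054945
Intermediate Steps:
l = 7 (l = -2 + 9 = 7)
I = 177 (I = -12 + 27*7 = -12 + 189 = 177)
1/(u(T(-3, -5)) + I) = 1/(5 + 177) = 1/182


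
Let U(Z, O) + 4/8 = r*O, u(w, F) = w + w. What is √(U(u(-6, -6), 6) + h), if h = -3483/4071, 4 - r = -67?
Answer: √3127844290/2714 ≈ 20.607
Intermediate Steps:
u(w, F) = 2*w
r = 71 (r = 4 - 1*(-67) = 4 + 67 = 71)
h = -1161/1357 (h = -3483*1/4071 = -1161/1357 ≈ -0.85556)
U(Z, O) = -½ + 71*O
√(U(u(-6, -6), 6) + h) = √((-½ + 71*6) - 1161/1357) = √((-½ + 426) - 1161/1357) = √(851/2 - 1161/1357) = √(1152485/2714) = √3127844290/2714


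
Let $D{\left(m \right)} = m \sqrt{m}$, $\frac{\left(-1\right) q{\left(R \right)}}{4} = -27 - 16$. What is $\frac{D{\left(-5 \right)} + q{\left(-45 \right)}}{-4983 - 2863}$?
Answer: $- \frac{86}{3923} + \frac{5 i \sqrt{5}}{7846} \approx -0.021922 + 0.001425 i$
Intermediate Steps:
$q{\left(R \right)} = 172$ ($q{\left(R \right)} = - 4 \left(-27 - 16\right) = \left(-4\right) \left(-43\right) = 172$)
$D{\left(m \right)} = m^{\frac{3}{2}}$
$\frac{D{\left(-5 \right)} + q{\left(-45 \right)}}{-4983 - 2863} = \frac{\left(-5\right)^{\frac{3}{2}} + 172}{-4983 - 2863} = \frac{- 5 i \sqrt{5} + 172}{-7846} = \left(172 - 5 i \sqrt{5}\right) \left(- \frac{1}{7846}\right) = - \frac{86}{3923} + \frac{5 i \sqrt{5}}{7846}$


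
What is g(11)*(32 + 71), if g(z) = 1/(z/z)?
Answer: 103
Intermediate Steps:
g(z) = 1 (g(z) = 1/1 = 1)
g(11)*(32 + 71) = 1*(32 + 71) = 1*103 = 103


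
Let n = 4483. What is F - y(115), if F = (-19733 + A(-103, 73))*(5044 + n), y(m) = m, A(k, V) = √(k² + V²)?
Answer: -187996406 + 9527*√15938 ≈ -1.8679e+8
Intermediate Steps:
A(k, V) = √(V² + k²)
F = -187996291 + 9527*√15938 (F = (-19733 + √(73² + (-103)²))*(5044 + 4483) = (-19733 + √(5329 + 10609))*9527 = (-19733 + √15938)*9527 = -187996291 + 9527*√15938 ≈ -1.8679e+8)
F - y(115) = (-187996291 + 9527*√15938) - 1*115 = (-187996291 + 9527*√15938) - 115 = -187996406 + 9527*√15938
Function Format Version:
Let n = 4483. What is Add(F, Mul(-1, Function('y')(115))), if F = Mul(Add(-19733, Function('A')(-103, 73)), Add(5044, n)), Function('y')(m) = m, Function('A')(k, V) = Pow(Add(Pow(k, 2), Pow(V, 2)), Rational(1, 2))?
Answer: Add(-187996406, Mul(9527, Pow(15938, Rational(1, 2)))) ≈ -1.8679e+8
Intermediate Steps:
Function('A')(k, V) = Pow(Add(Pow(V, 2), Pow(k, 2)), Rational(1, 2))
F = Add(-187996291, Mul(9527, Pow(15938, Rational(1, 2)))) (F = Mul(Add(-19733, Pow(Add(Pow(73, 2), Pow(-103, 2)), Rational(1, 2))), Add(5044, 4483)) = Mul(Add(-19733, Pow(Add(5329, 10609), Rational(1, 2))), 9527) = Mul(Add(-19733, Pow(15938, Rational(1, 2))), 9527) = Add(-187996291, Mul(9527, Pow(15938, Rational(1, 2)))) ≈ -1.8679e+8)
Add(F, Mul(-1, Function('y')(115))) = Add(Add(-187996291, Mul(9527, Pow(15938, Rational(1, 2)))), Mul(-1, 115)) = Add(Add(-187996291, Mul(9527, Pow(15938, Rational(1, 2)))), -115) = Add(-187996406, Mul(9527, Pow(15938, Rational(1, 2))))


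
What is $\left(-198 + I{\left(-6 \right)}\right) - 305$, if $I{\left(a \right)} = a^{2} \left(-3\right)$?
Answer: $-611$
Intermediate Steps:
$I{\left(a \right)} = - 3 a^{2}$
$\left(-198 + I{\left(-6 \right)}\right) - 305 = \left(-198 - 3 \left(-6\right)^{2}\right) - 305 = \left(-198 - 108\right) - 305 = -306 - 305 = -611$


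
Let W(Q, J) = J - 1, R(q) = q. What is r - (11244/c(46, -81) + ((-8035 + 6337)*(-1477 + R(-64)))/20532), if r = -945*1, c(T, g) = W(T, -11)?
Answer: -463479/3422 ≈ -135.44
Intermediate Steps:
W(Q, J) = -1 + J
c(T, g) = -12 (c(T, g) = -1 - 11 = -12)
r = -945
r - (11244/c(46, -81) + ((-8035 + 6337)*(-1477 + R(-64)))/20532) = -945 - (11244/(-12) + ((-8035 + 6337)*(-1477 - 64))/20532) = -945 - (11244*(-1/12) - 1698*(-1541)*(1/20532)) = -945 - (-937 + 2616618*(1/20532)) = -945 - (-937 + 436103/3422) = -945 - 1*(-2770311/3422) = -945 + 2770311/3422 = -463479/3422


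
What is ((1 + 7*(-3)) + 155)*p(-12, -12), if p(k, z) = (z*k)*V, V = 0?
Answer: 0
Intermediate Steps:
p(k, z) = 0 (p(k, z) = (z*k)*0 = (k*z)*0 = 0)
((1 + 7*(-3)) + 155)*p(-12, -12) = ((1 + 7*(-3)) + 155)*0 = ((1 - 21) + 155)*0 = (-20 + 155)*0 = 135*0 = 0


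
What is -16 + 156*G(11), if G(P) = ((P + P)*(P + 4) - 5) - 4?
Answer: 50060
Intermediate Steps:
G(P) = -9 + 2*P*(4 + P) (G(P) = ((2*P)*(4 + P) - 5) - 4 = (2*P*(4 + P) - 5) - 4 = (-5 + 2*P*(4 + P)) - 4 = -9 + 2*P*(4 + P))
-16 + 156*G(11) = -16 + 156*(-9 + 2*11**2 + 8*11) = -16 + 156*(-9 + 2*121 + 88) = -16 + 156*(-9 + 242 + 88) = -16 + 156*321 = -16 + 50076 = 50060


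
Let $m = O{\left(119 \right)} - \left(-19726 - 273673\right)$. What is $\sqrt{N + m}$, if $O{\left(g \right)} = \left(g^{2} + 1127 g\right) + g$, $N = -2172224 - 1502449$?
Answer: $3 i \sqrt{359209} \approx 1798.0 i$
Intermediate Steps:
$N = -3674673$
$O{\left(g \right)} = g^{2} + 1128 g$
$m = 441792$ ($m = 119 \left(1128 + 119\right) - \left(-19726 - 273673\right) = 119 \cdot 1247 - -293399 = 148393 + 293399 = 441792$)
$\sqrt{N + m} = \sqrt{-3674673 + 441792} = \sqrt{-3232881} = 3 i \sqrt{359209}$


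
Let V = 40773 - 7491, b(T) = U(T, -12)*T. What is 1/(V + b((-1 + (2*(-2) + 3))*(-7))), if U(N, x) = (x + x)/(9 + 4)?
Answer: 13/432330 ≈ 3.0070e-5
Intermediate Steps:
U(N, x) = 2*x/13 (U(N, x) = (2*x)/13 = (2*x)*(1/13) = 2*x/13)
b(T) = -24*T/13 (b(T) = ((2/13)*(-12))*T = -24*T/13)
V = 33282
1/(V + b((-1 + (2*(-2) + 3))*(-7))) = 1/(33282 - 24*(-1 + (2*(-2) + 3))*(-7)/13) = 1/(33282 - 24*(-1 + (-4 + 3))*(-7)/13) = 1/(33282 - 24*(-1 - 1)*(-7)/13) = 1/(33282 - (-48)*(-7)/13) = 1/(33282 - 24/13*14) = 1/(33282 - 336/13) = 1/(432330/13) = 13/432330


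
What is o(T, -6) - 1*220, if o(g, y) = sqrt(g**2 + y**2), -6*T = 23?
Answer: -220 + 5*sqrt(73)/6 ≈ -212.88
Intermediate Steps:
T = -23/6 (T = -1/6*23 = -23/6 ≈ -3.8333)
o(T, -6) - 1*220 = sqrt((-23/6)**2 + (-6)**2) - 1*220 = sqrt(529/36 + 36) - 220 = sqrt(1825/36) - 220 = 5*sqrt(73)/6 - 220 = -220 + 5*sqrt(73)/6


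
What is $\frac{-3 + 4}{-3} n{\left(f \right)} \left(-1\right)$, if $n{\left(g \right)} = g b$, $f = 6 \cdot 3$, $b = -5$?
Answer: $-30$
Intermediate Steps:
$f = 18$
$n{\left(g \right)} = - 5 g$ ($n{\left(g \right)} = g \left(-5\right) = - 5 g$)
$\frac{-3 + 4}{-3} n{\left(f \right)} \left(-1\right) = \frac{-3 + 4}{-3} \left(-5\right) 18 \left(-1\right) = \left(- \frac{1}{3}\right) 1 \left(\left(-90\right) \left(-1\right)\right) = \left(- \frac{1}{3}\right) 90 = -30$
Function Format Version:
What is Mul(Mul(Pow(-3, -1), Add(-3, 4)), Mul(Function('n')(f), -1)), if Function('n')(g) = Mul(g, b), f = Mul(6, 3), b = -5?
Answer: -30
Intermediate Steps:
f = 18
Function('n')(g) = Mul(-5, g) (Function('n')(g) = Mul(g, -5) = Mul(-5, g))
Mul(Mul(Pow(-3, -1), Add(-3, 4)), Mul(Function('n')(f), -1)) = Mul(Mul(Pow(-3, -1), Add(-3, 4)), Mul(Mul(-5, 18), -1)) = Mul(Mul(Rational(-1, 3), 1), Mul(-90, -1)) = Mul(Rational(-1, 3), 90) = -30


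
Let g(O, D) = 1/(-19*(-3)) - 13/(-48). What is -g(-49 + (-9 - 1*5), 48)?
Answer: -263/912 ≈ -0.28838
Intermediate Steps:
g(O, D) = 263/912 (g(O, D) = -1/19*(-1/3) - 13*(-1/48) = 1/57 + 13/48 = 263/912)
-g(-49 + (-9 - 1*5), 48) = -1*263/912 = -263/912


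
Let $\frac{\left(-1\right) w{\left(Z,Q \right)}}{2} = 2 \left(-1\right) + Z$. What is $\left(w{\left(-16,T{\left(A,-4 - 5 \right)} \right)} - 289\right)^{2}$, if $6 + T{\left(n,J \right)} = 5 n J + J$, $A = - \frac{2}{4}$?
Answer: $64009$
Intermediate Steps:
$A = - \frac{1}{2}$ ($A = \left(-2\right) \frac{1}{4} = - \frac{1}{2} \approx -0.5$)
$T{\left(n,J \right)} = -6 + J + 5 J n$ ($T{\left(n,J \right)} = -6 + \left(5 n J + J\right) = -6 + \left(5 J n + J\right) = -6 + \left(J + 5 J n\right) = -6 + J + 5 J n$)
$w{\left(Z,Q \right)} = 4 - 2 Z$ ($w{\left(Z,Q \right)} = - 2 \left(2 \left(-1\right) + Z\right) = - 2 \left(-2 + Z\right) = 4 - 2 Z$)
$\left(w{\left(-16,T{\left(A,-4 - 5 \right)} \right)} - 289\right)^{2} = \left(\left(4 - -32\right) - 289\right)^{2} = \left(\left(4 + 32\right) - 289\right)^{2} = \left(36 - 289\right)^{2} = \left(-253\right)^{2} = 64009$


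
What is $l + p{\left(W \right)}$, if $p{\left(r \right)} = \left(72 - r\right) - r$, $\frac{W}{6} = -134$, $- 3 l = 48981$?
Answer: $-14647$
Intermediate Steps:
$l = -16327$ ($l = \left(- \frac{1}{3}\right) 48981 = -16327$)
$W = -804$ ($W = 6 \left(-134\right) = -804$)
$p{\left(r \right)} = 72 - 2 r$
$l + p{\left(W \right)} = -16327 + \left(72 - -1608\right) = -16327 + \left(72 + 1608\right) = -16327 + 1680 = -14647$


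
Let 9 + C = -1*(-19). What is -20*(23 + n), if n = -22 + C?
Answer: -220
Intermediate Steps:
C = 10 (C = -9 - 1*(-19) = -9 + 19 = 10)
n = -12 (n = -22 + 10 = -12)
-20*(23 + n) = -20*(23 - 12) = -20*11 = -220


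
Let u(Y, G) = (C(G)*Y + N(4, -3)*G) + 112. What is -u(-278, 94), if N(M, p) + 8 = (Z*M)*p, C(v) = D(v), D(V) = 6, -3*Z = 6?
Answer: 52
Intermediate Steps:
Z = -2 (Z = -⅓*6 = -2)
C(v) = 6
N(M, p) = -8 - 2*M*p (N(M, p) = -8 + (-2*M)*p = -8 - 2*M*p)
u(Y, G) = 112 + 6*Y + 16*G (u(Y, G) = (6*Y + (-8 - 2*4*(-3))*G) + 112 = (6*Y + (-8 + 24)*G) + 112 = (6*Y + 16*G) + 112 = 112 + 6*Y + 16*G)
-u(-278, 94) = -(112 + 6*(-278) + 16*94) = -(112 - 1668 + 1504) = -1*(-52) = 52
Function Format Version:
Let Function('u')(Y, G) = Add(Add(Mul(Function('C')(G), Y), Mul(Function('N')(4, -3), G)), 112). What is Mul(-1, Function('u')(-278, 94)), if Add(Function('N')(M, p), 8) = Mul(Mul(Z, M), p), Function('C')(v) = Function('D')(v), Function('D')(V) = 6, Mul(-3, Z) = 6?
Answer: 52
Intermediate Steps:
Z = -2 (Z = Mul(Rational(-1, 3), 6) = -2)
Function('C')(v) = 6
Function('N')(M, p) = Add(-8, Mul(-2, M, p)) (Function('N')(M, p) = Add(-8, Mul(Mul(-2, M), p)) = Add(-8, Mul(-2, M, p)))
Function('u')(Y, G) = Add(112, Mul(6, Y), Mul(16, G)) (Function('u')(Y, G) = Add(Add(Mul(6, Y), Mul(Add(-8, Mul(-2, 4, -3)), G)), 112) = Add(Add(Mul(6, Y), Mul(Add(-8, 24), G)), 112) = Add(Add(Mul(6, Y), Mul(16, G)), 112) = Add(112, Mul(6, Y), Mul(16, G)))
Mul(-1, Function('u')(-278, 94)) = Mul(-1, Add(112, Mul(6, -278), Mul(16, 94))) = Mul(-1, Add(112, -1668, 1504)) = Mul(-1, -52) = 52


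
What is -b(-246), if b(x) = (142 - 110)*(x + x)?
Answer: 15744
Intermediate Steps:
b(x) = 64*x (b(x) = 32*(2*x) = 64*x)
-b(-246) = -64*(-246) = -1*(-15744) = 15744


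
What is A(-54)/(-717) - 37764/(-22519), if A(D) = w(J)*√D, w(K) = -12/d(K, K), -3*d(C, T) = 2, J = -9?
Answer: 37764/22519 - 18*I*√6/239 ≈ 1.677 - 0.18448*I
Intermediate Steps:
d(C, T) = -⅔ (d(C, T) = -⅓*2 = -⅔)
w(K) = 18 (w(K) = -12/(-⅔) = -12*(-3/2) = 18)
A(D) = 18*√D
A(-54)/(-717) - 37764/(-22519) = (18*√(-54))/(-717) - 37764/(-22519) = (18*(3*I*√6))*(-1/717) - 37764*(-1/22519) = (54*I*√6)*(-1/717) + 37764/22519 = -18*I*√6/239 + 37764/22519 = 37764/22519 - 18*I*√6/239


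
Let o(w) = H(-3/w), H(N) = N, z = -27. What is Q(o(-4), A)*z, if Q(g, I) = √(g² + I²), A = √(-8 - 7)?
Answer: -27*I*√231/4 ≈ -102.59*I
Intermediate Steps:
o(w) = -3/w
A = I*√15 (A = √(-15) = I*√15 ≈ 3.873*I)
Q(g, I) = √(I² + g²)
Q(o(-4), A)*z = √((I*√15)² + (-3/(-4))²)*(-27) = √(-15 + (-3*(-¼))²)*(-27) = √(-15 + (¾)²)*(-27) = √(-15 + 9/16)*(-27) = √(-231/16)*(-27) = (I*√231/4)*(-27) = -27*I*√231/4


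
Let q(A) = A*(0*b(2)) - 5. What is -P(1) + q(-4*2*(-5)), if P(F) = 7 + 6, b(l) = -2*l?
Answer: -18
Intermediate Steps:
P(F) = 13
q(A) = -5 (q(A) = A*(0*(-2*2)) - 5 = A*(0*(-4)) - 5 = A*0 - 5 = 0 - 5 = -5)
-P(1) + q(-4*2*(-5)) = -1*13 - 5 = -13 - 5 = -18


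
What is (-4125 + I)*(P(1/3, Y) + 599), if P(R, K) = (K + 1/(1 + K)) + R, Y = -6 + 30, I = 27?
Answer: -63864598/25 ≈ -2.5546e+6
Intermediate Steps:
Y = 24
P(R, K) = K + R + 1/(1 + K)
(-4125 + I)*(P(1/3, Y) + 599) = (-4125 + 27)*((1 + 24 + 1/3 + 24² + 24/3)/(1 + 24) + 599) = -4098*((1 + 24 + ⅓ + 576 + 24*(⅓))/25 + 599) = -4098*((1 + 24 + ⅓ + 576 + 8)/25 + 599) = -4098*((1/25)*(1828/3) + 599) = -4098*(1828/75 + 599) = -4098*46753/75 = -63864598/25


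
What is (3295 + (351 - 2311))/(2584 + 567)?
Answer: 1335/3151 ≈ 0.42368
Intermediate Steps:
(3295 + (351 - 2311))/(2584 + 567) = (3295 - 1960)/3151 = 1335*(1/3151) = 1335/3151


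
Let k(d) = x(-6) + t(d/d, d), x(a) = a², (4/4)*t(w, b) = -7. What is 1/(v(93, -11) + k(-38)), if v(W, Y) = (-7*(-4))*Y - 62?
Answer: -1/341 ≈ -0.0029326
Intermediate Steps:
t(w, b) = -7
v(W, Y) = -62 + 28*Y (v(W, Y) = 28*Y - 62 = -62 + 28*Y)
k(d) = 29 (k(d) = (-6)² - 7 = 36 - 7 = 29)
1/(v(93, -11) + k(-38)) = 1/((-62 + 28*(-11)) + 29) = 1/((-62 - 308) + 29) = 1/(-370 + 29) = 1/(-341) = -1/341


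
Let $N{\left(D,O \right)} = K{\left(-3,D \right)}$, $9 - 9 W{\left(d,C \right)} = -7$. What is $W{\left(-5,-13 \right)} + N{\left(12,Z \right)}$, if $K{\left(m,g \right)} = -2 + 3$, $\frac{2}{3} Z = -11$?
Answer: $\frac{25}{9} \approx 2.7778$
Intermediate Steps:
$Z = - \frac{33}{2}$ ($Z = \frac{3}{2} \left(-11\right) = - \frac{33}{2} \approx -16.5$)
$W{\left(d,C \right)} = \frac{16}{9}$ ($W{\left(d,C \right)} = 1 - - \frac{7}{9} = 1 + \frac{7}{9} = \frac{16}{9}$)
$K{\left(m,g \right)} = 1$
$N{\left(D,O \right)} = 1$
$W{\left(-5,-13 \right)} + N{\left(12,Z \right)} = \frac{16}{9} + 1 = \frac{25}{9}$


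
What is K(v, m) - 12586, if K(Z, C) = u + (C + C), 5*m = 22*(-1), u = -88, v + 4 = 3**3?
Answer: -63414/5 ≈ -12683.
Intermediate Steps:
v = 23 (v = -4 + 3**3 = -4 + 27 = 23)
m = -22/5 (m = (22*(-1))/5 = (1/5)*(-22) = -22/5 ≈ -4.4000)
K(Z, C) = -88 + 2*C (K(Z, C) = -88 + (C + C) = -88 + 2*C)
K(v, m) - 12586 = (-88 + 2*(-22/5)) - 12586 = (-88 - 44/5) - 12586 = -484/5 - 12586 = -63414/5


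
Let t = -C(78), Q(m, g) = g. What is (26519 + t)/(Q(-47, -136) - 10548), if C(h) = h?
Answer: -26441/10684 ≈ -2.4748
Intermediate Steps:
t = -78 (t = -1*78 = -78)
(26519 + t)/(Q(-47, -136) - 10548) = (26519 - 78)/(-136 - 10548) = 26441/(-10684) = 26441*(-1/10684) = -26441/10684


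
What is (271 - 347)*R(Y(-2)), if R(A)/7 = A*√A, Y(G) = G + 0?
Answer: 1064*I*√2 ≈ 1504.7*I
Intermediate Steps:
Y(G) = G
R(A) = 7*A^(3/2) (R(A) = 7*(A*√A) = 7*A^(3/2))
(271 - 347)*R(Y(-2)) = (271 - 347)*(7*(-2)^(3/2)) = -532*(-2*I*√2) = -(-1064)*I*√2 = 1064*I*√2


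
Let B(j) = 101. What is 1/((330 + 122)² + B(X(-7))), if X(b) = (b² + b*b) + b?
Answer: 1/204405 ≈ 4.8922e-6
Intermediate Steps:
X(b) = b + 2*b² (X(b) = (b² + b²) + b = 2*b² + b = b + 2*b²)
1/((330 + 122)² + B(X(-7))) = 1/((330 + 122)² + 101) = 1/(452² + 101) = 1/(204304 + 101) = 1/204405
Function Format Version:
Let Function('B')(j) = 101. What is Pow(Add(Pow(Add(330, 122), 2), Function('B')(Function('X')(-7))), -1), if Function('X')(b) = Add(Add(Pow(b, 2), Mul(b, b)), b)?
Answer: Rational(1, 204405) ≈ 4.8922e-6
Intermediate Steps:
Function('X')(b) = Add(b, Mul(2, Pow(b, 2))) (Function('X')(b) = Add(Add(Pow(b, 2), Pow(b, 2)), b) = Add(Mul(2, Pow(b, 2)), b) = Add(b, Mul(2, Pow(b, 2))))
Pow(Add(Pow(Add(330, 122), 2), Function('B')(Function('X')(-7))), -1) = Pow(Add(Pow(Add(330, 122), 2), 101), -1) = Pow(Add(Pow(452, 2), 101), -1) = Pow(Add(204304, 101), -1) = Pow(204405, -1) = Rational(1, 204405)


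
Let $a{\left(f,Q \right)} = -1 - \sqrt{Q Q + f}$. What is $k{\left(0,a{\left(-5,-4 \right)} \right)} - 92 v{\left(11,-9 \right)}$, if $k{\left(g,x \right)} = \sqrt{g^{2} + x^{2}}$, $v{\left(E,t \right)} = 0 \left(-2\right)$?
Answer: $1 + \sqrt{11} \approx 4.3166$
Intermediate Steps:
$v{\left(E,t \right)} = 0$
$a{\left(f,Q \right)} = -1 - \sqrt{f + Q^{2}}$ ($a{\left(f,Q \right)} = -1 - \sqrt{Q^{2} + f} = -1 - \sqrt{f + Q^{2}}$)
$k{\left(0,a{\left(-5,-4 \right)} \right)} - 92 v{\left(11,-9 \right)} = \sqrt{0^{2} + \left(-1 - \sqrt{-5 + \left(-4\right)^{2}}\right)^{2}} - 0 = \sqrt{0 + \left(-1 - \sqrt{-5 + 16}\right)^{2}} + 0 = \sqrt{0 + \left(-1 - \sqrt{11}\right)^{2}} + 0 = \sqrt{\left(-1 - \sqrt{11}\right)^{2}} + 0 = \left(1 + \sqrt{11}\right) + 0 = 1 + \sqrt{11}$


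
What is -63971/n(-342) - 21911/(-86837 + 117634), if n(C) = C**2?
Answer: -4532913091/3602140308 ≈ -1.2584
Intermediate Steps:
-63971/n(-342) - 21911/(-86837 + 117634) = -63971/((-342)**2) - 21911/(-86837 + 117634) = -63971/116964 - 21911/30797 = -4532913091/3602140308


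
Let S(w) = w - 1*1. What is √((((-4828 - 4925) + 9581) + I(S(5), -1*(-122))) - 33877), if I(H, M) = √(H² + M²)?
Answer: √(-34049 + 10*√149) ≈ 184.19*I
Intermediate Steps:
S(w) = -1 + w (S(w) = w - 1 = -1 + w)
√((((-4828 - 4925) + 9581) + I(S(5), -1*(-122))) - 33877) = √((((-4828 - 4925) + 9581) + √((-1 + 5)² + (-1*(-122))²)) - 33877) = √(((-9753 + 9581) + √(4² + 122²)) - 33877) = √((-172 + √(16 + 14884)) - 33877) = √((-172 + √14900) - 33877) = √((-172 + 10*√149) - 33877) = √(-34049 + 10*√149)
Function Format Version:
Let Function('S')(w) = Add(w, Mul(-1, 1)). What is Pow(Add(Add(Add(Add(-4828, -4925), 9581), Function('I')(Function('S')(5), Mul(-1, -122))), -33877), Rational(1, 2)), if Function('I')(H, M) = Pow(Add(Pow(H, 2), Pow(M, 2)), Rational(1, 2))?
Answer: Pow(Add(-34049, Mul(10, Pow(149, Rational(1, 2)))), Rational(1, 2)) ≈ Mul(184.19, I)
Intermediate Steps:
Function('S')(w) = Add(-1, w) (Function('S')(w) = Add(w, -1) = Add(-1, w))
Pow(Add(Add(Add(Add(-4828, -4925), 9581), Function('I')(Function('S')(5), Mul(-1, -122))), -33877), Rational(1, 2)) = Pow(Add(Add(Add(Add(-4828, -4925), 9581), Pow(Add(Pow(Add(-1, 5), 2), Pow(Mul(-1, -122), 2)), Rational(1, 2))), -33877), Rational(1, 2)) = Pow(Add(Add(Add(-9753, 9581), Pow(Add(Pow(4, 2), Pow(122, 2)), Rational(1, 2))), -33877), Rational(1, 2)) = Pow(Add(Add(-172, Pow(Add(16, 14884), Rational(1, 2))), -33877), Rational(1, 2)) = Pow(Add(Add(-172, Pow(14900, Rational(1, 2))), -33877), Rational(1, 2)) = Pow(Add(Add(-172, Mul(10, Pow(149, Rational(1, 2)))), -33877), Rational(1, 2)) = Pow(Add(-34049, Mul(10, Pow(149, Rational(1, 2)))), Rational(1, 2))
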